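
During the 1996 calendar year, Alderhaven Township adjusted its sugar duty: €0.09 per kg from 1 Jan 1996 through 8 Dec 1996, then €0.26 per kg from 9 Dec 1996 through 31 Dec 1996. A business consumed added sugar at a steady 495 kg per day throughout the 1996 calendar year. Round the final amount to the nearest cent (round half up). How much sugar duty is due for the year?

1 Jan – 8 Dec 1996: 343 days × 495 kg/day = 169,785 kg at €0.09/kg → €15,280.65
9 Dec – 31 Dec 1996: 23 days × 495 kg/day = 11,385 kg at €0.26/kg → €2,960.10

€18,240.75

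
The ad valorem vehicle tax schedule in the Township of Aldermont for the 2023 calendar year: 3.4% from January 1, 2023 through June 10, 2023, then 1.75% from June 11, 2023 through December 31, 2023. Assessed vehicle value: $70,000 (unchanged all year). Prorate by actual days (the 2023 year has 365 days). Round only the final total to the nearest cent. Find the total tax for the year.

January 1 – June 10, 2023: 161 days at 3.4% → $70,000 × 3.4% × 161/365 = $1,049.8082
June 11 – December 31, 2023: 204 days at 1.75% → $70,000 × 1.75% × 204/365 = $684.6575
Total = $1,734.4658

$1,734.47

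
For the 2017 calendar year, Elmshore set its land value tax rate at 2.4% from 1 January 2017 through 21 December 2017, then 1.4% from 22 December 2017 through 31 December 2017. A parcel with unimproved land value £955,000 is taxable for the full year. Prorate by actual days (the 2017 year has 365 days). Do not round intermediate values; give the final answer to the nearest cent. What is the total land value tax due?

1 January – 21 December 2017: 355 days at 2.4% → £955,000 × 2.4% × 355/365 = £22,292.0548
22 December – 31 December 2017: 10 days at 1.4% → £955,000 × 1.4% × 10/365 = £366.3014
Total = £22,658.3562

£22,658.36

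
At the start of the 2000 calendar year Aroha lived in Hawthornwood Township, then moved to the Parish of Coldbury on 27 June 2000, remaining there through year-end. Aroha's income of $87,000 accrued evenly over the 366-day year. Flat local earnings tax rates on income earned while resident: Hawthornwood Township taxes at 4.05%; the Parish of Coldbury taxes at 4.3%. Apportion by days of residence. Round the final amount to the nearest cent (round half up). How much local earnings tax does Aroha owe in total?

Hawthornwood Township, 1 January – 26 June 2000: 178 days → $87,000 × 4.05% × 178/366 = $1,713.6148
The Parish of Coldbury, 27 June – 31 December 2000: 188 days → $87,000 × 4.3% × 188/366 = $1,921.6066
Total = $3,635.2213

$3,635.22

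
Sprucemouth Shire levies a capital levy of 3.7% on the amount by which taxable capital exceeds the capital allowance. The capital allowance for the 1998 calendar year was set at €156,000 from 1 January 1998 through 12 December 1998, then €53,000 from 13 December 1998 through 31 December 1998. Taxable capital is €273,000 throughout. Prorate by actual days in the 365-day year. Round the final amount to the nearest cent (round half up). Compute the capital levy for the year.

€4,527.38

1 January – 12 December 1998: 346 days, exemption €156,000 → (€273,000 − €156,000) × 3.7% × 346/365 = €4,103.6548
13 December – 31 December 1998: 19 days, exemption €53,000 → (€273,000 − €53,000) × 3.7% × 19/365 = €423.7260
Total = €4,527.3808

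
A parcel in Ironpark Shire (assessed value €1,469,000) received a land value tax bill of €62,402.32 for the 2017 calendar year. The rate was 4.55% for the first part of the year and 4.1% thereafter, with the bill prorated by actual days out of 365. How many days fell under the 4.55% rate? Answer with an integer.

120 days

Let d = days at the first rate; then 365 − d days at the second rate.
€1,469,000 × [4.55%·d + 4.1%·(365−d)] / 365 = €62,402.32
Solving gives d = 120, so the new rate took effect on 1 May 2017.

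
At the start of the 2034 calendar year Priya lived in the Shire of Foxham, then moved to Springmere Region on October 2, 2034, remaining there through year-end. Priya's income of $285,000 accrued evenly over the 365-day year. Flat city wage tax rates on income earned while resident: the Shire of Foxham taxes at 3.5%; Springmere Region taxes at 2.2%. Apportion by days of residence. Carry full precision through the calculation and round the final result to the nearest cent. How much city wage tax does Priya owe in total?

The Shire of Foxham, January 1 – October 1, 2034: 274 days → $285,000 × 3.5% × 274/365 = $7,488.0822
Springmere Region, October 2 – December 31, 2034: 91 days → $285,000 × 2.2% × 91/365 = $1,563.2055
Total = $9,051.2877

$9,051.29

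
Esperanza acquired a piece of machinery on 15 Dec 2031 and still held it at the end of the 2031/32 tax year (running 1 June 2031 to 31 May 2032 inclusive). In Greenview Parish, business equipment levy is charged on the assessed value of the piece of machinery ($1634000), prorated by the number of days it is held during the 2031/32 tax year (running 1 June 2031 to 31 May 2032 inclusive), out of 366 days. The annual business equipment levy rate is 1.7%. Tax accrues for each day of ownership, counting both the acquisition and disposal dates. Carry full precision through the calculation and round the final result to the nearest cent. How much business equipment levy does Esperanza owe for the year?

Days held (15 Dec 2031 – 31 May 2032): 169 out of 366
Tax = $1634000 × 1.7% × 169/366 = $12826.4536

$12826.45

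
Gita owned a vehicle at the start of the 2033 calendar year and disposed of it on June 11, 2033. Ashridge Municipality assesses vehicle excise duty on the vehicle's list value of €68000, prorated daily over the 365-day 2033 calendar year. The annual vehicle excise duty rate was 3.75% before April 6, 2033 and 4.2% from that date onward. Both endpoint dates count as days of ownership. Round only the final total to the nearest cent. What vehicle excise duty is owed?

January 1 – April 5, 2033: 95 days at 3.75% → €68000 × 3.75% × 95/365 = €663.6986
April 6 – June 11, 2033: 67 days at 4.2% → €68000 × 4.2% × 67/365 = €524.2521
Total = €1187.9507

€1187.95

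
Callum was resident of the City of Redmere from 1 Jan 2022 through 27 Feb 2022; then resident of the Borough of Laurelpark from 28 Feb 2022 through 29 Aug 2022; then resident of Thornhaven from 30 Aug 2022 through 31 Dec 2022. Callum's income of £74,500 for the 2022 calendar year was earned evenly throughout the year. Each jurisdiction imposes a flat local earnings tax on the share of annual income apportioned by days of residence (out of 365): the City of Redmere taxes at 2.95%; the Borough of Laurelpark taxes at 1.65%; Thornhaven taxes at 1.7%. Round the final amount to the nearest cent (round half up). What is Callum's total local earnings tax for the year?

The City of Redmere, 1 Jan – 27 Feb 2022: 58 days → £74,500 × 2.95% × 58/365 = £349.2315
The Borough of Laurelpark, 28 Feb – 29 Aug 2022: 183 days → £74,500 × 1.65% × 183/365 = £616.3089
Thornhaven, 30 Aug – 31 Dec 2022: 124 days → £74,500 × 1.7% × 124/365 = £430.2630
Total = £1,395.8034

£1,395.80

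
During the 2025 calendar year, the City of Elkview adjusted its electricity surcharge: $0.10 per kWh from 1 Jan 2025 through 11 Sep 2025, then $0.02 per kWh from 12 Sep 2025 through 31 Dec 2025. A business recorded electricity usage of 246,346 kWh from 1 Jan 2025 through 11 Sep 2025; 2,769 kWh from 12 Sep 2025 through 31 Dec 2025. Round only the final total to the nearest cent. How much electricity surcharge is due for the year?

1 Jan – 11 Sep 2025: 246,346 kWh at $0.10/kWh → $24634.60
12 Sep – 31 Dec 2025: 2,769 kWh at $0.02/kWh → $55.38

$24689.98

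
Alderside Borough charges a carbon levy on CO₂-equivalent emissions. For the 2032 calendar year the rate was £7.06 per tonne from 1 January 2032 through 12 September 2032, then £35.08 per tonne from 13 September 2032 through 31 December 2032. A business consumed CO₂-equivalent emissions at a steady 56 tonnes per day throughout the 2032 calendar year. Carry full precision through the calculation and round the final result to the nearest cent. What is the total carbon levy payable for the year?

£317304.96

1 January – 12 September 2032: 256 days × 56 tonnes/day = 14,336 tonnes at £7.06/tonne → £101212.16
13 September – 31 December 2032: 110 days × 56 tonnes/day = 6,160 tonnes at £35.08/tonne → £216092.80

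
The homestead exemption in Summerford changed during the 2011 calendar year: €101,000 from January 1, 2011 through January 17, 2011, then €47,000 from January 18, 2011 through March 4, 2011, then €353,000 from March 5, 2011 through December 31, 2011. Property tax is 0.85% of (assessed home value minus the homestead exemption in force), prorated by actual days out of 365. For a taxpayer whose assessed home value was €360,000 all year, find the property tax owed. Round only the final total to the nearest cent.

January 1 – January 17, 2011: 17 days, exemption €101,000 → (€360,000 − €101,000) × 0.85% × 17/365 = €102.5356
January 18 – March 4, 2011: 46 days, exemption €47,000 → (€360,000 − €47,000) × 0.85% × 46/365 = €335.2959
March 5 – December 31, 2011: 302 days, exemption €353,000 → (€360,000 − €353,000) × 0.85% × 302/365 = €49.2301
Total = €487.0616

€487.06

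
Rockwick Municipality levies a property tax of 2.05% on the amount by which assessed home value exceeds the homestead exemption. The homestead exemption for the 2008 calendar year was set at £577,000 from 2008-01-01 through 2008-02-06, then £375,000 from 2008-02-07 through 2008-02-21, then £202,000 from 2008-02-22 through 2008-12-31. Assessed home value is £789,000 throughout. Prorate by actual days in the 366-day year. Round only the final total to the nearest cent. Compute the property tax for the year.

2008-01-01 to 2008-02-06: 37 days, exemption £577,000 → (£789,000 − £577,000) × 2.05% × 37/366 = £439.3497
2008-02-07 to 2008-02-21: 15 days, exemption £375,000 → (£789,000 − £375,000) × 2.05% × 15/366 = £347.8279
2008-02-22 to 2008-12-31: 314 days, exemption £202,000 → (£789,000 − £202,000) × 2.05% × 314/366 = £10,323.8224
Total = £11,111.0000

£11,111.00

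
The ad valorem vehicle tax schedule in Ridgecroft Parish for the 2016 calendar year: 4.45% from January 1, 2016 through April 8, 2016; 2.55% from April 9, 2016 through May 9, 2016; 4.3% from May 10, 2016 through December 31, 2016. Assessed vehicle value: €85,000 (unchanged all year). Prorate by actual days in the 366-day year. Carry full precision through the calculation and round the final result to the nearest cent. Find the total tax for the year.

January 1 – April 8, 2016: 99 days at 4.45% → €85,000 × 4.45% × 99/366 = €1,023.1352
April 9 – May 9, 2016: 31 days at 2.55% → €85,000 × 2.55% × 31/366 = €183.5861
May 10 – December 31, 2016: 236 days at 4.3% → €85,000 × 4.3% × 236/366 = €2,356.7760
Total = €3,563.4973

€3,563.50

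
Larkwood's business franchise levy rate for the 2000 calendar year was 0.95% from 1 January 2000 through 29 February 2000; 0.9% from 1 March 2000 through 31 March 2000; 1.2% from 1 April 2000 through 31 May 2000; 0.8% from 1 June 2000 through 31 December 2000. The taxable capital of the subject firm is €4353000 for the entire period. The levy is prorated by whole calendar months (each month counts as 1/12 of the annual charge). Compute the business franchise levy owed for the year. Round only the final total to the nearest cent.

1 January – 29 February 2000: 2 months at 0.95% → €4353000 × 0.95% × 2/12 = €6892.2500
1 March – 31 March 2000: 1 month at 0.9% → €4353000 × 0.9% × 1/12 = €3264.7500
1 April – 31 May 2000: 2 months at 1.2% → €4353000 × 1.2% × 2/12 = €8706.0000
1 June – 31 December 2000: 7 months at 0.8% → €4353000 × 0.8% × 7/12 = €20314.0000
Total = €39177.0000

€39177.00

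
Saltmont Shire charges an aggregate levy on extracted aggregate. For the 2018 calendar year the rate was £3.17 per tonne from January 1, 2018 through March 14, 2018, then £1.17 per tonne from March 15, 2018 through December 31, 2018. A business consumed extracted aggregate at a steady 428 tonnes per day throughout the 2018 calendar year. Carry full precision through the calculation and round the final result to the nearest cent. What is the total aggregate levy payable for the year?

£245265.40

January 1 – March 14, 2018: 73 days × 428 tonnes/day = 31,244 tonnes at £3.17/tonne → £99043.48
March 15 – December 31, 2018: 292 days × 428 tonnes/day = 124,976 tonnes at £1.17/tonne → £146221.92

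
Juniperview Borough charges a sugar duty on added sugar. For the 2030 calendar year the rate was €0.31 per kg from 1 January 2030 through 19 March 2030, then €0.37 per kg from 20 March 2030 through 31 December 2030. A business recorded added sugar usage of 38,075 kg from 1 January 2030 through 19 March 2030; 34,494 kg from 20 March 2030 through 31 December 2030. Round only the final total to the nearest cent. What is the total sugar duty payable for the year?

€24566.03

1 January – 19 March 2030: 38,075 kg at €0.31/kg → €11803.25
20 March – 31 December 2030: 34,494 kg at €0.37/kg → €12762.78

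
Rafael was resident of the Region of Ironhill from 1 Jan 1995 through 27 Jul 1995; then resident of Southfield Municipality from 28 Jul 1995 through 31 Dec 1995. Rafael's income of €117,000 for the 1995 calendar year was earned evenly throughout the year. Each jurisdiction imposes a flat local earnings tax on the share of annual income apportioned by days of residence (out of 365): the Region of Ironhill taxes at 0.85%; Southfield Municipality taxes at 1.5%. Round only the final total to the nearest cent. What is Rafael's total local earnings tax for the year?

€1,321.62

The Region of Ironhill, 1 Jan – 27 Jul 1995: 208 days → €117,000 × 0.85% × 208/365 = €566.7288
Southfield Municipality, 28 Jul – 31 Dec 1995: 157 days → €117,000 × 1.5% × 157/365 = €754.8904
Total = €1,321.6192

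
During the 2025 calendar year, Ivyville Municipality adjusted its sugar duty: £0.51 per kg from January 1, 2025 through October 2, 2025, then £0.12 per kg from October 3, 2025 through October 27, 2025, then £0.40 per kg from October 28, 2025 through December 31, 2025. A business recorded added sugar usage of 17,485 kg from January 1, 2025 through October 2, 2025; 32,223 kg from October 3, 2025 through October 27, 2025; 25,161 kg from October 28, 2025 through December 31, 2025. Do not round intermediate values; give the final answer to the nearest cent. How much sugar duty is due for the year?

January 1 – October 2, 2025: 17,485 kg at £0.51/kg → £8917.35
October 3 – October 27, 2025: 32,223 kg at £0.12/kg → £3866.76
October 28 – December 31, 2025: 25,161 kg at £0.40/kg → £10064.40

£22848.51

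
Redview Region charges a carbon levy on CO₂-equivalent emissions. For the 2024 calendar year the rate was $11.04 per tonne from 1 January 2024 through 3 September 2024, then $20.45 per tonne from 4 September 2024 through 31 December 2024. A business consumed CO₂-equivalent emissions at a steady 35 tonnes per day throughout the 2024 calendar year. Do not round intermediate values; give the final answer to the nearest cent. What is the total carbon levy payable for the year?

$180,615.05

1 January – 3 September 2024: 247 days × 35 tonnes/day = 8,645 tonnes at $11.04/tonne → $95,440.80
4 September – 31 December 2024: 119 days × 35 tonnes/day = 4,165 tonnes at $20.45/tonne → $85,174.25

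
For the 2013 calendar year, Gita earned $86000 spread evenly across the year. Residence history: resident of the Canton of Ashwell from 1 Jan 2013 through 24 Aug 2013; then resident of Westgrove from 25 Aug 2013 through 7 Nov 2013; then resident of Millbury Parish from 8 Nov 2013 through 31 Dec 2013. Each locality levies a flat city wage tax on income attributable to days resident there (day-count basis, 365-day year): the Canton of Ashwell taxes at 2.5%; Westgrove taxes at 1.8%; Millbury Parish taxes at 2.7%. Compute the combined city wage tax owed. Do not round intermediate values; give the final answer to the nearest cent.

The Canton of Ashwell, 1 Jan – 24 Aug 2013: 236 days → $86000 × 2.5% × 236/365 = $1390.1370
Westgrove, 25 Aug – 7 Nov 2013: 75 days → $86000 × 1.8% × 75/365 = $318.0822
Millbury Parish, 8 Nov – 31 Dec 2013: 54 days → $86000 × 2.7% × 54/365 = $343.5288
Total = $2051.7479

$2051.75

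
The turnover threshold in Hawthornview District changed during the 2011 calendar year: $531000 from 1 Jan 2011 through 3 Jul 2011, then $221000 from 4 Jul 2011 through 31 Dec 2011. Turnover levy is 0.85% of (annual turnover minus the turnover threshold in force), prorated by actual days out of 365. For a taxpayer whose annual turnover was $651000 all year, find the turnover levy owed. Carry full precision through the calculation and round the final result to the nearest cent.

$2326.67

1 Jan – 3 Jul 2011: 184 days, exemption $531000 → ($651000 − $531000) × 0.85% × 184/365 = $514.1918
4 Jul – 31 Dec 2011: 181 days, exemption $221000 → ($651000 − $221000) × 0.85% × 181/365 = $1812.4795
Total = $2326.6712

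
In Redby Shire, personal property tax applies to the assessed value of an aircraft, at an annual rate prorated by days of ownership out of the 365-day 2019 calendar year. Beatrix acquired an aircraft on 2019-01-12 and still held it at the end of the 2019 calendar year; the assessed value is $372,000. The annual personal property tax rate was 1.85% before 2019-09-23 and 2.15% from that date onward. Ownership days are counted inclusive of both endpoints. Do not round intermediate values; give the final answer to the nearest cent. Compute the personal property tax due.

2019-01-12 to 2019-09-22: 254 days at 1.85% → $372,000 × 1.85% × 254/365 = $4,789.1178
2019-09-23 to 2019-12-31: 100 days at 2.15% → $372,000 × 2.15% × 100/365 = $2,191.2329
Total = $6,980.3507

$6,980.35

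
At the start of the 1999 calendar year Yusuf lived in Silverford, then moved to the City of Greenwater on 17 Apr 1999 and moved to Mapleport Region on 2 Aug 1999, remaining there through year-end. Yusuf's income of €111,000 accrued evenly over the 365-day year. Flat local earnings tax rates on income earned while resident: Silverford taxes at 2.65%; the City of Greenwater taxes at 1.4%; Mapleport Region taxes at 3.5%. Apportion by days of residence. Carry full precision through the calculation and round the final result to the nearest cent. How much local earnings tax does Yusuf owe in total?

Silverford, 1 Jan – 16 Apr 1999: 106 days → €111,000 × 2.65% × 106/365 = €854.2438
The City of Greenwater, 17 Apr – 1 Aug 1999: 107 days → €111,000 × 1.4% × 107/365 = €455.5562
Mapleport Region, 2 Aug – 31 Dec 1999: 152 days → €111,000 × 3.5% × 152/365 = €1,617.8630
Total = €2,927.6630

€2,927.66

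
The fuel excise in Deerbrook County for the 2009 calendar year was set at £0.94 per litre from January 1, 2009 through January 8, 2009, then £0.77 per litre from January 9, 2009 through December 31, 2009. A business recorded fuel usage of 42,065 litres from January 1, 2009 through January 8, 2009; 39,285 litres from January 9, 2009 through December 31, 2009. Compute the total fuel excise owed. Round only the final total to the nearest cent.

£69,790.55

January 1 – January 8, 2009: 42,065 litres at £0.94/litre → £39,541.10
January 9 – December 31, 2009: 39,285 litres at £0.77/litre → £30,249.45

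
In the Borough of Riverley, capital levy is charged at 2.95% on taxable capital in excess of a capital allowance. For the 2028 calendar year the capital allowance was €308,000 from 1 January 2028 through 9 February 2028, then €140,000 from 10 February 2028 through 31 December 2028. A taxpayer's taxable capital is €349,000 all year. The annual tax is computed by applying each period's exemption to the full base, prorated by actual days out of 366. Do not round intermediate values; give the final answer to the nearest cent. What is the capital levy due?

1 January – 9 February 2028: 40 days, exemption €308,000 → (€349,000 − €308,000) × 2.95% × 40/366 = €132.1858
10 February – 31 December 2028: 326 days, exemption €140,000 → (€349,000 − €140,000) × 2.95% × 326/366 = €5,491.6749
Total = €5,623.8607

€5,623.86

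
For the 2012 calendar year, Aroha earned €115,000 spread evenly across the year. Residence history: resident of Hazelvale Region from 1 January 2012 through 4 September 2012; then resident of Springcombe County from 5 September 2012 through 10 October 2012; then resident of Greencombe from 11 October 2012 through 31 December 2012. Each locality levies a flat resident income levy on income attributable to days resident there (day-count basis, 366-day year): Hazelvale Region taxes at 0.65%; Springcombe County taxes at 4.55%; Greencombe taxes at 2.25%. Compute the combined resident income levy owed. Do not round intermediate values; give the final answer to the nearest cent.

Hazelvale Region, 1 January – 4 September 2012: 248 days → €115,000 × 0.65% × 248/366 = €506.5027
Springcombe County, 5 September – 10 October 2012: 36 days → €115,000 × 4.55% × 36/366 = €514.6721
Greencombe, 11 October – 31 December 2012: 82 days → €115,000 × 2.25% × 82/366 = €579.7131
Total = €1,600.8880

€1,600.89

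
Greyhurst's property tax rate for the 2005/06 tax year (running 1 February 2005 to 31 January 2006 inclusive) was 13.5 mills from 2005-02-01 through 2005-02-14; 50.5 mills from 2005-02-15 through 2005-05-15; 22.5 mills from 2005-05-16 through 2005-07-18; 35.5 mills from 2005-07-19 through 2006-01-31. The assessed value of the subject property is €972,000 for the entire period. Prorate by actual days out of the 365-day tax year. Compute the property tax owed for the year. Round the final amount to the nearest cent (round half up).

2005-02-01 to 2005-02-14: 14 days at 13.5 mills → €972,000 × 1.35% × 14/365 = €503.3096
2005-02-15 to 2005-05-15: 90 days at 50.5 mills → €972,000 × 5.05% × 90/365 = €12,103.3973
2005-05-16 to 2005-07-18: 64 days at 22.5 mills → €972,000 × 2.25% × 64/365 = €3,834.7397
2005-07-19 to 2006-01-31: 197 days at 35.5 mills → €972,000 × 3.55% × 197/365 = €18,623.7863
Total = €35,065.2329

€35,065.23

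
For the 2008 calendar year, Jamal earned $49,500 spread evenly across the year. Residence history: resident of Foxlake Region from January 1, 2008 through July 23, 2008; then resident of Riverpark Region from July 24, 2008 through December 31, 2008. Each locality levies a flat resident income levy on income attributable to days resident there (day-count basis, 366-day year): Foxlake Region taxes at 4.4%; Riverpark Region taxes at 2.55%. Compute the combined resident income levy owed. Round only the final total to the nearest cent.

$1,775.17

Foxlake Region, January 1 – July 23, 2008: 205 days → $49,500 × 4.4% × 205/366 = $1,219.9180
Riverpark Region, July 24 – December 31, 2008: 161 days → $49,500 × 2.55% × 161/366 = $555.2520
Total = $1,775.1701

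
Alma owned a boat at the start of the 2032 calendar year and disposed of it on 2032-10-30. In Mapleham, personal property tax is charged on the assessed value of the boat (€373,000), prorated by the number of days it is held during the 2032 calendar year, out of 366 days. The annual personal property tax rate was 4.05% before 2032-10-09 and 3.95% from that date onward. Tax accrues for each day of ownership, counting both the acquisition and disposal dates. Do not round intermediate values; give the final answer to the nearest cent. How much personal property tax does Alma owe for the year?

2032-01-01 to 2032-10-08: 282 days at 4.05% → €373,000 × 4.05% × 282/366 = €11,639.4344
2032-10-09 to 2032-10-30: 22 days at 3.95% → €373,000 × 3.95% × 22/366 = €885.6202
Total = €12,525.0546

€12,525.05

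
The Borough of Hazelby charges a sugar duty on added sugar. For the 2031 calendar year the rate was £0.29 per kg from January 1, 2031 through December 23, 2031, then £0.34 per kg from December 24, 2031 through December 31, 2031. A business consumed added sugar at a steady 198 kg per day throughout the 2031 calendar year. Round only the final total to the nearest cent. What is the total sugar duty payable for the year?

£21,037.50

January 1 – December 23, 2031: 357 days × 198 kg/day = 70,686 kg at £0.29/kg → £20,498.94
December 24 – December 31, 2031: 8 days × 198 kg/day = 1,584 kg at £0.34/kg → £538.56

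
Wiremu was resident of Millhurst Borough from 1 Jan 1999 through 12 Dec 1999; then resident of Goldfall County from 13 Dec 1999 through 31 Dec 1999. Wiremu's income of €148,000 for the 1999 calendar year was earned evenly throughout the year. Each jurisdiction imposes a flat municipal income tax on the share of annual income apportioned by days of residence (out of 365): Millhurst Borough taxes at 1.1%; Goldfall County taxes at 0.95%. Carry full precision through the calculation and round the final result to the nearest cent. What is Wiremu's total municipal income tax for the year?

Millhurst Borough, 1 Jan – 12 Dec 1999: 346 days → €148,000 × 1.1% × 346/365 = €1,543.2548
Goldfall County, 13 Dec – 31 Dec 1999: 19 days → €148,000 × 0.95% × 19/365 = €73.1890
Total = €1,616.4438

€1,616.44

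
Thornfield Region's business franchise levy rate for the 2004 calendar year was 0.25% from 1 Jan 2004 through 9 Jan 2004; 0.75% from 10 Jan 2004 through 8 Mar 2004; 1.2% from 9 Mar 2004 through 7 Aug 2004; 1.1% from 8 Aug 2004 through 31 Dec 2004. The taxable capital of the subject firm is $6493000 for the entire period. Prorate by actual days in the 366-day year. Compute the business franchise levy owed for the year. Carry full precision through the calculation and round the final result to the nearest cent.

$69099.00

1 Jan – 9 Jan 2004: 9 days at 0.25% → $6493000 × 0.25% × 9/366 = $399.1598
10 Jan – 8 Mar 2004: 59 days at 0.75% → $6493000 × 0.75% × 59/366 = $7850.1434
9 Mar – 7 Aug 2004: 152 days at 1.2% → $6493000 × 1.2% × 152/366 = $32358.5574
8 Aug – 31 Dec 2004: 146 days at 1.1% → $6493000 × 1.1% × 146/366 = $28491.1421
Total = $69099.0027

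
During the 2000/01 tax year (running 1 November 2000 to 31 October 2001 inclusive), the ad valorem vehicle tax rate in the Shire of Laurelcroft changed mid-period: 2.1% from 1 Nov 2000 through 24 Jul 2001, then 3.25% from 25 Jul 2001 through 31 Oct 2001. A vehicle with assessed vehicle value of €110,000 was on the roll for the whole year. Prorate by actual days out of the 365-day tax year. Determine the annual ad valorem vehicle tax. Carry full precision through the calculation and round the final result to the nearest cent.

1 Nov 2000 – 24 Jul 2001: 266 days at 2.1% → €110,000 × 2.1% × 266/365 = €1,683.4521
25 Jul – 31 Oct 2001: 99 days at 3.25% → €110,000 × 3.25% × 99/365 = €969.6575
Total = €2,653.1096

€2,653.11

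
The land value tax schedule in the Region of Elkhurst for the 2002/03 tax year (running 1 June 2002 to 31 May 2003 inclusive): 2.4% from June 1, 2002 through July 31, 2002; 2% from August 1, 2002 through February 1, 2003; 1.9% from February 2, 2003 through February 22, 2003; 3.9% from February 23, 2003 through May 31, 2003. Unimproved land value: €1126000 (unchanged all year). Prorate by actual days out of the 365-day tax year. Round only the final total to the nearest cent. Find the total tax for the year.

June 1 – July 31, 2002: 61 days at 2.4% → €1126000 × 2.4% × 61/365 = €4516.3397
August 1, 2002 – February 1, 2003: 185 days at 2% → €1126000 × 2% × 185/365 = €11414.2466
February 2 – February 22, 2003: 21 days at 1.9% → €1126000 × 1.9% × 21/365 = €1230.8877
February 23 – May 31, 2003: 98 days at 3.9% → €1126000 × 3.9% × 98/365 = €11790.6082
Total = €28952.0822

€28952.08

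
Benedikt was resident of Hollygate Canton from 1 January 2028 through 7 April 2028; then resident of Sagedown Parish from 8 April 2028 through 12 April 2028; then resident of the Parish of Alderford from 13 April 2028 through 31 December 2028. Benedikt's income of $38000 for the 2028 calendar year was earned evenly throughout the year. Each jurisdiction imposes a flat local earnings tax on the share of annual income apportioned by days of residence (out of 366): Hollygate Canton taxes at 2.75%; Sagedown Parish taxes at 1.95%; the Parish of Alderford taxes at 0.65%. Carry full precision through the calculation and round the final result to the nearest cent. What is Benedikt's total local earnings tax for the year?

Hollygate Canton, 1 January – 7 April 2028: 98 days → $38000 × 2.75% × 98/366 = $279.8087
Sagedown Parish, 8 April – 12 April 2028: 5 days → $38000 × 1.95% × 5/366 = $10.1230
The Parish of Alderford, 13 April – 31 December 2028: 263 days → $38000 × 0.65% × 263/366 = $177.4891
Total = $467.4208

$467.42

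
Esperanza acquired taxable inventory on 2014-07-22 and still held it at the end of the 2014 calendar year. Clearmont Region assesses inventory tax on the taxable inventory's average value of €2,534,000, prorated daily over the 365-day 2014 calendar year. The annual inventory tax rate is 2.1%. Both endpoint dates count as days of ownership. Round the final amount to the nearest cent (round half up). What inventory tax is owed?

Days held (2014-07-22 to 2014-12-31): 163 out of 365
Tax = €2,534,000 × 2.1% × 163/365 = €23,764.0603

€23,764.06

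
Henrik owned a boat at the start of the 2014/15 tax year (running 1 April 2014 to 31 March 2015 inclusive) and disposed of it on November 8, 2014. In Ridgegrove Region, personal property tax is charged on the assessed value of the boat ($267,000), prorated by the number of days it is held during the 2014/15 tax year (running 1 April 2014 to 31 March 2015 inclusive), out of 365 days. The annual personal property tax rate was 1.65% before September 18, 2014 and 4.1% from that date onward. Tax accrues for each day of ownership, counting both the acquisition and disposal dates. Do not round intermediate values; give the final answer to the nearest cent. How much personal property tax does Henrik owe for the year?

April 1 – September 17, 2014: 170 days at 1.65% → $267,000 × 1.65% × 170/365 = $2,051.8767
September 18 – November 8, 2014: 52 days at 4.1% → $267,000 × 4.1% × 52/365 = $1,559.5726
Total = $3,611.4493

$3,611.45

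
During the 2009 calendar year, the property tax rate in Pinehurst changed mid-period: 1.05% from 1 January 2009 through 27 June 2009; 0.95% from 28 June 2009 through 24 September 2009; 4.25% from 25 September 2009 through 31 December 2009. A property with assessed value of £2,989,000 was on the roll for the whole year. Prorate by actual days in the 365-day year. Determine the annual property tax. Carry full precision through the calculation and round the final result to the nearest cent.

1 January – 27 June 2009: 178 days at 1.05% → £2,989,000 × 1.05% × 178/365 = £15,305.3178
28 June – 24 September 2009: 89 days at 0.95% → £2,989,000 × 0.95% × 89/365 = £6,923.8342
25 September – 31 December 2009: 98 days at 4.25% → £2,989,000 × 4.25% × 98/365 = £34,107.3562
Total = £56,336.5082

£56,336.51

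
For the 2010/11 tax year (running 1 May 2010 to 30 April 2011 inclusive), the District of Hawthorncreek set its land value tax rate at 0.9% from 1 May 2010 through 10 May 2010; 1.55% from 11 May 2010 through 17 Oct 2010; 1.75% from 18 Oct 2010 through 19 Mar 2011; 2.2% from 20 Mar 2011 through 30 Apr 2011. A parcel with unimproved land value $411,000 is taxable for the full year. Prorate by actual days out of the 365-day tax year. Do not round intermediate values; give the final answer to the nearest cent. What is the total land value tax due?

1 May – 10 May 2010: 10 days at 0.9% → $411,000 × 0.9% × 10/365 = $101.3425
11 May – 17 Oct 2010: 160 days at 1.55% → $411,000 × 1.55% × 160/365 = $2,792.5479
18 Oct 2010 – 19 Mar 2011: 153 days at 1.75% → $411,000 × 1.75% × 153/365 = $3,014.9384
20 Mar – 30 Apr 2011: 42 days at 2.2% → $411,000 × 2.2% × 42/365 = $1,040.4493
Total = $6,949.2781

$6,949.28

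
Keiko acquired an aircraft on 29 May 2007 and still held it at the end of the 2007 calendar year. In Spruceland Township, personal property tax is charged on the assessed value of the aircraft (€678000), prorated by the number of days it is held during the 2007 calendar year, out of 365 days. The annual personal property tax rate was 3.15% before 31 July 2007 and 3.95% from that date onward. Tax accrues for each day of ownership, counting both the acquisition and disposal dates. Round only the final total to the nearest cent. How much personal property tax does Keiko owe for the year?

29 May – 30 July 2007: 63 days at 3.15% → €678000 × 3.15% × 63/365 = €3686.2767
31 July – 31 December 2007: 154 days at 3.95% → €678000 × 3.95% × 154/365 = €11299.3808
Total = €14985.6575

€14985.66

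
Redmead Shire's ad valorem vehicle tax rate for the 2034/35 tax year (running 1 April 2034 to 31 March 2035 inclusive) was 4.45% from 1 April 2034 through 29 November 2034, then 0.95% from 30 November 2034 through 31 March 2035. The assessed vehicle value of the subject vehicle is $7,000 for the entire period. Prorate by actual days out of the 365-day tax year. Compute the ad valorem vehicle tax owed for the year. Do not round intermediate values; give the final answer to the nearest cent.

1 April – 29 November 2034: 243 days at 4.45% → $7,000 × 4.45% × 243/365 = $207.3822
30 November 2034 – 31 March 2035: 122 days at 0.95% → $7,000 × 0.95% × 122/365 = $22.2274
Total = $229.6096

$229.61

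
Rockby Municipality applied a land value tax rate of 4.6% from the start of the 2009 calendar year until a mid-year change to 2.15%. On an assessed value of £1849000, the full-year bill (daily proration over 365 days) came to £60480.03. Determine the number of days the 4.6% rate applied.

Let d = days at the first rate; then 365 − d days at the second rate.
£1849000 × [4.6%·d + 2.15%·(365−d)] / 365 = £60480.03
Solving gives d = 167, so the new rate took effect on June 17, 2009.

167 days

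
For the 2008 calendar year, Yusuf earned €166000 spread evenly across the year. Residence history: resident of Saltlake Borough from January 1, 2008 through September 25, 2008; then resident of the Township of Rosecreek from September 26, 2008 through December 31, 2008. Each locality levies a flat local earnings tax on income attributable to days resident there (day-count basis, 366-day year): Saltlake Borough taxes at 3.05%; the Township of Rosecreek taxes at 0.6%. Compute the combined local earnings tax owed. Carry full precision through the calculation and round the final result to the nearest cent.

Saltlake Borough, January 1 – September 25, 2008: 269 days → €166000 × 3.05% × 269/366 = €3721.1667
The Township of Rosecreek, September 26 – December 31, 2008: 97 days → €166000 × 0.6% × 97/366 = €263.9672
Total = €3985.1339

€3985.13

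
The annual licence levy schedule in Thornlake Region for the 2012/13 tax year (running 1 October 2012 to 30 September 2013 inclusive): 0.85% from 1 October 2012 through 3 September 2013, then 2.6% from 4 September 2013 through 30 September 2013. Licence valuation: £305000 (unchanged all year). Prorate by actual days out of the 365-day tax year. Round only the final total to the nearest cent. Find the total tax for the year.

1 October 2012 – 3 September 2013: 338 days at 0.85% → £305000 × 0.85% × 338/365 = £2400.7260
4 September – 30 September 2013: 27 days at 2.6% → £305000 × 2.6% × 27/365 = £586.6027
Total = £2987.3288

£2987.33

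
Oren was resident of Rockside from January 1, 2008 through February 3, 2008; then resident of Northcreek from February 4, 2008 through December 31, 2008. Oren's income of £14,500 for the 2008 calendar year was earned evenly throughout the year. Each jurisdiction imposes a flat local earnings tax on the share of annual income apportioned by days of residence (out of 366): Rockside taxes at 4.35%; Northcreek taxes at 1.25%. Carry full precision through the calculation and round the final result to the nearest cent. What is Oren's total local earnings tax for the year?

Rockside, January 1 – February 3, 2008: 34 days → £14,500 × 4.35% × 34/366 = £58.5943
Northcreek, February 4 – December 31, 2008: 332 days → £14,500 × 1.25% × 332/366 = £164.4126
Total = £223.0068

£223.01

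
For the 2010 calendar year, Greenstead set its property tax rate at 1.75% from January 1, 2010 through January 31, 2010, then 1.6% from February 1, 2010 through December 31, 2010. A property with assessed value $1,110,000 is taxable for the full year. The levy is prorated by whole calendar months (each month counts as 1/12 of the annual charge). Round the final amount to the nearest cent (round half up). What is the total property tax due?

$17,898.75

January 1 – January 31, 2010: 1 month at 1.75% → $1,110,000 × 1.75% × 1/12 = $1,618.7500
February 1 – December 31, 2010: 11 months at 1.6% → $1,110,000 × 1.6% × 11/12 = $16,280.0000
Total = $17,898.7500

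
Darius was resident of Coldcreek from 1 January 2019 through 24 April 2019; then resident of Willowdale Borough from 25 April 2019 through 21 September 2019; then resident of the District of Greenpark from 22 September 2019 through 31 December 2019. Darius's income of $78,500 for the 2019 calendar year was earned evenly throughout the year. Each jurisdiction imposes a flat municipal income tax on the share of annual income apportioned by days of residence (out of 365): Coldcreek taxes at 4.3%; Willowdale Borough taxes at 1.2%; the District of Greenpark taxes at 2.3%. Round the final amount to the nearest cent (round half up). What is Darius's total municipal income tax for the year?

Coldcreek, 1 January – 24 April 2019: 114 days → $78,500 × 4.3% × 114/365 = $1,054.2658
Willowdale Borough, 25 April – 21 September 2019: 150 days → $78,500 × 1.2% × 150/365 = $387.1233
The District of Greenpark, 22 September – 31 December 2019: 101 days → $78,500 × 2.3% × 101/365 = $499.6041
Total = $1,940.9932

$1,940.99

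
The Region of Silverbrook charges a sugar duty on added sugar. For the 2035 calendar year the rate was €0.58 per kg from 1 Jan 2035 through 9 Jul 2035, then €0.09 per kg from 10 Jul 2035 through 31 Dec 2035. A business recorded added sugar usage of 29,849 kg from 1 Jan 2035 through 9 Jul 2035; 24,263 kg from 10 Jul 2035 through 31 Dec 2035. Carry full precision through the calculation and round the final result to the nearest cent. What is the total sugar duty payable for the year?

1 Jan – 9 Jul 2035: 29,849 kg at €0.58/kg → €17,312.42
10 Jul – 31 Dec 2035: 24,263 kg at €0.09/kg → €2,183.67

€19,496.09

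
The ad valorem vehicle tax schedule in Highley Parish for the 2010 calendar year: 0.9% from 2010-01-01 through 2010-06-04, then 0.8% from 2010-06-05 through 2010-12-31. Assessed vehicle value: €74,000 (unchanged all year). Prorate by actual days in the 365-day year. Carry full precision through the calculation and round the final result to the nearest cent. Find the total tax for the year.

€623.42

2010-01-01 to 2010-06-04: 155 days at 0.9% → €74,000 × 0.9% × 155/365 = €282.8219
2010-06-05 to 2010-12-31: 210 days at 0.8% → €74,000 × 0.8% × 210/365 = €340.6027
Total = €623.4247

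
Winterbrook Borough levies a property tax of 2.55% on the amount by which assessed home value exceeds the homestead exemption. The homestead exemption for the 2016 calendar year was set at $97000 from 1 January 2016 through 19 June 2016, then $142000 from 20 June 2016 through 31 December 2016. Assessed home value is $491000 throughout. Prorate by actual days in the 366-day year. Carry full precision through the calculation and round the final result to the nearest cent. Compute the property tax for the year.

1 January – 19 June 2016: 171 days, exemption $97000 → ($491000 − $97000) × 2.55% × 171/366 = $4694.0902
20 June – 31 December 2016: 195 days, exemption $142000 → ($491000 − $142000) × 2.55% × 195/366 = $4741.5369
Total = $9435.6270

$9435.63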